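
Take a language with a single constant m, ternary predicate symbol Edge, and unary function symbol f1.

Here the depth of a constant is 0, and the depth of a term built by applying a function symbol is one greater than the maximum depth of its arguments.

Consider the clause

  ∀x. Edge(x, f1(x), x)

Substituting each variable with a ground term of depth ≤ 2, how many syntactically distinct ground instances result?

Ground terms of depth ≤ 2:
  Write N_k for the number of ground terms of depth ≤ k. A term of depth ≤ k is either a constant or a function symbol applied to arguments of depth ≤ k−1, so N_k = 1 + N_{k-1}.
  N_0 = 1
  N_1 = 1 + 1 = 2
  N_2 = 1 + 2 = 3
  Explicitly: m, f1(m), f1(f1(m)).
So there are 3 ground terms available for substitution.
The variable x ranges independently over the available ground terms, and distinct assignments produce distinct instances.
Number of ground instances = 3.

3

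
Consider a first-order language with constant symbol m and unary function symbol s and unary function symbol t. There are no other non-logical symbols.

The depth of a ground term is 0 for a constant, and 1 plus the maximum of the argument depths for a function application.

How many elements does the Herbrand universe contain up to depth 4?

Count level by level. With function symbols s/1, t/1, the terms of depth ≤ k are the 1 constant together with each function applied to depth-≤(k−1) tuples, so N_k = 1 + N_{k-1} + N_{k-1}.
N_0 = 1
N_1 = 1 + 1 + 1 = 3
N_2 = 1 + 3 + 3 = 7
N_3 = 1 + 7 + 7 = 15
N_4 = 1 + 15 + 15 = 31

31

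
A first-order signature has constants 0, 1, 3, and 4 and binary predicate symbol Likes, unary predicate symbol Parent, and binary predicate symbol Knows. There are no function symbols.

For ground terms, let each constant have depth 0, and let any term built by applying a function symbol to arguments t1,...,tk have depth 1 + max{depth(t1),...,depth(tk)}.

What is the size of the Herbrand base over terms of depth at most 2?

First count ground terms of depth ≤ 2.
With no function symbols every ground term is a constant, so there are exactly 4 ground terms at every depth bound.
N_0 = 4
N_1 = 4
N_2 = 4
So |H| = 4.
For each predicate symbol, the number of ground atoms is |H| raised to its arity; summing:
  Likes: 4^2 = 16;  Parent: 4;  Knows: 4^2 = 16
Total ground atoms: 16 + 4 + 16 = 36.

36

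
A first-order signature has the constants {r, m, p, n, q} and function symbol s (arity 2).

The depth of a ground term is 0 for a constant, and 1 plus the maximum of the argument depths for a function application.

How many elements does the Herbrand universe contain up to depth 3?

Count level by level. With function symbols s/2, the terms of depth ≤ k are the 5 constants together with each function applied to depth-≤(k−1) tuples, so N_k = 5 + N_{k-1}^2.
N_0 = 5
N_1 = 5 + 5^2 = 30
N_2 = 5 + 30^2 = 905
N_3 = 5 + 905^2 = 819030

819030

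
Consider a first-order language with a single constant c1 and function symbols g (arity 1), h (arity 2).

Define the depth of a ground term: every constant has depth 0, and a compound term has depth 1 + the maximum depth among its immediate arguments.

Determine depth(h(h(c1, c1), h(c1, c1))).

depth(h(c1, c1)) = 1 + max(0, 0) = 1
depth(h(h(c1, c1), h(c1, c1))) = 1 + max(1, 1) = 2

2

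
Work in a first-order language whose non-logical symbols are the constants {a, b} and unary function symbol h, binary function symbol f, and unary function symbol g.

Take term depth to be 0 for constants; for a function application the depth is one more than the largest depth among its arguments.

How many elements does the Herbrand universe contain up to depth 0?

Write N_k for the number of ground terms of depth ≤ k. A term of depth ≤ k is either a constant or a function symbol applied to arguments of depth ≤ k−1, so N_k = 2 + N_{k-1} + N_{k-1}^2 + N_{k-1}.
N_0 = 2

2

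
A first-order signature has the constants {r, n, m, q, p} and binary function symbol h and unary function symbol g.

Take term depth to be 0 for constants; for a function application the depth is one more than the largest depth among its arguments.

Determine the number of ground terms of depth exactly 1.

Count level by level. With function symbols h/2, g/1, the terms of depth ≤ k are the 5 constants together with each function applied to depth-≤(k−1) tuples, so N_k = 5 + N_{k-1}^2 + N_{k-1}.
N_0 = 5
N_1 = 5 + 5^2 + 5 = 35
Terms of depth exactly 1: N_1 − N_0 = 35 − 5 = 30.

30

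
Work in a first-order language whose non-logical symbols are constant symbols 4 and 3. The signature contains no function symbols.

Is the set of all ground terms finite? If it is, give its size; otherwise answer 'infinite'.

There are no function symbols, so every ground term is one of the 2 constants.
The Herbrand universe is {4, 3}, which is finite with 2 elements.

2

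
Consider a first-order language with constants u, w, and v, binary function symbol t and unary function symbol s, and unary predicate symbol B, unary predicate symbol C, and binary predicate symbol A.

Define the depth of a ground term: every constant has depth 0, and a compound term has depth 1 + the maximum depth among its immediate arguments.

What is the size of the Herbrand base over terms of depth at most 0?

15

First count ground terms of depth ≤ 0.
Let N_k count ground terms of depth at most k. Each non-constant term of depth ≤ k is some function symbol applied to depth-≤(k−1) arguments, giving N_k = 3 + N_{k-1}^2 + N_{k-1}.
N_0 = 3
So |H| = 3.
A ground atom is a predicate applied to a tuple of terms from H, so the count is the sum over predicates of |H|^arity:
  B: 3;  C: 3;  A: 3^2 = 9
Total ground atoms: 3 + 3 + 9 = 15.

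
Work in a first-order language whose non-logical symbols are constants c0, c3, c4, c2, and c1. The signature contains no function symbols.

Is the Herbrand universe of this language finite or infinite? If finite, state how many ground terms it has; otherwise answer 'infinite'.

5

There are no function symbols, so every ground term is one of the 5 constants.
The Herbrand universe is {c0, c3, c4, c2, c1}, which is finite with 5 elements.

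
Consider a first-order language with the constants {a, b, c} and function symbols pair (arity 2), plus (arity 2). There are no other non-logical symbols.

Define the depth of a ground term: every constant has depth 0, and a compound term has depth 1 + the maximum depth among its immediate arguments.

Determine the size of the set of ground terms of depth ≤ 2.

Write N_k for the number of ground terms of depth ≤ k. A term of depth ≤ k is either a constant or a function symbol applied to arguments of depth ≤ k−1, so N_k = 3 + N_{k-1}^2 + N_{k-1}^2.
N_0 = 3
N_1 = 3 + 3^2 + 3^2 = 21
N_2 = 3 + 21^2 + 21^2 = 885

885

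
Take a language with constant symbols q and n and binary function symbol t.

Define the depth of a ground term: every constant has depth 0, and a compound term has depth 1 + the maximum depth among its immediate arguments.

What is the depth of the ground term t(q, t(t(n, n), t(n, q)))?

3

depth(t(n, n)) = 1 + max(0, 0) = 1
depth(t(n, q)) = 1 + max(0, 0) = 1
depth(t(t(n, n), t(n, q))) = 1 + max(1, 1) = 2
depth(t(q, t(t(n, n), t(n, q)))) = 1 + max(0, 2) = 3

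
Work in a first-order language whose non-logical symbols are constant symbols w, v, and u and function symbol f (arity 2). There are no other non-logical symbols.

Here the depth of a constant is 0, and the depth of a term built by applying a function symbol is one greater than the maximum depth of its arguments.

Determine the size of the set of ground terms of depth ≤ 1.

12

If N_k denotes the number of depth-≤k ground terms, the 3 constants give N_0 = 3, and each function symbol of arity r contributes N_{k-1}^r new terms at level k: N_k = 3 + N_{k-1}^2.
N_0 = 3
N_1 = 3 + 3^2 = 12
Explicitly: w, v, u, f(w, w), f(w, v), f(w, u), f(v, w), f(v, v), f(v, u), f(u, w), f(u, v), f(u, u).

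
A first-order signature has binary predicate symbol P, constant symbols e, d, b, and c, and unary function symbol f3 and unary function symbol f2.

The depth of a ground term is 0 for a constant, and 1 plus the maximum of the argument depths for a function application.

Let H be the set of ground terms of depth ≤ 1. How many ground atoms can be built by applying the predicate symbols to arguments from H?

First count ground terms of depth ≤ 1.
Let N_k = |{terms of depth ≤ k}|. Then N_0 = 4 and N_k = 4 + N_{k-1} + N_{k-1} for k ≥ 1 (one summand per function symbol, arity giving the exponent).
N_0 = 4
N_1 = 4 + 4 + 4 = 12
So |H| = 12.
For each predicate symbol, the number of ground atoms is |H| raised to its arity; summing:
  P: 12^2 = 144
Total ground atoms: 144.

144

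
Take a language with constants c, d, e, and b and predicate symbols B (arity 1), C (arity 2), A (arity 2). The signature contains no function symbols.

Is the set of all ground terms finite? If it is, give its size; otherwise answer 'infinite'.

4

There are no function symbols, so every ground term is one of the 4 constants.
The Herbrand universe is {c, d, e, b}, which is finite with 4 elements.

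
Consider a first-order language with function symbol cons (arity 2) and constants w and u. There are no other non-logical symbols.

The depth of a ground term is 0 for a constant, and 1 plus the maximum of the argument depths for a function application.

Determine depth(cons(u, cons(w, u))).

depth(cons(w, u)) = 1 + max(0, 0) = 1
depth(cons(u, cons(w, u))) = 1 + max(0, 1) = 2

2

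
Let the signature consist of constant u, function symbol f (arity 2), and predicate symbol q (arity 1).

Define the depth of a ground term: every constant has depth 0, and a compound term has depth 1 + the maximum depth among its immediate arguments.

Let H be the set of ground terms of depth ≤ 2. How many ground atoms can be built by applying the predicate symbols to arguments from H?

First count ground terms of depth ≤ 2.
If N_k denotes the number of depth-≤k ground terms, the 1 constant gives N_0 = 1, and each function symbol of arity r contributes N_{k-1}^r new terms at level k: N_k = 1 + N_{k-1}^2.
N_0 = 1
N_1 = 1 + 1^2 = 2
N_2 = 1 + 2^2 = 5
Explicitly: u, f(u, u), f(u, f(u, u)), f(f(u, u), u), f(f(u, u), f(u, u)).
So |H| = 5.
Ground atoms are formed by filling each argument slot of a predicate with a term from H, so an r-ary predicate gives |H|^r atoms:
  q: 5
Total ground atoms: 5.

5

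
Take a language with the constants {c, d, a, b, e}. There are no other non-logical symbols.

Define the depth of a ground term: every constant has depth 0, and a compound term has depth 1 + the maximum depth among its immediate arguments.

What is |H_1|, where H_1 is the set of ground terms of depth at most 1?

With no function symbols every ground term is a constant, so there are exactly 5 ground terms at every depth bound.
N_0 = 5
N_1 = 5
Explicitly: c, d, a, b, e.

5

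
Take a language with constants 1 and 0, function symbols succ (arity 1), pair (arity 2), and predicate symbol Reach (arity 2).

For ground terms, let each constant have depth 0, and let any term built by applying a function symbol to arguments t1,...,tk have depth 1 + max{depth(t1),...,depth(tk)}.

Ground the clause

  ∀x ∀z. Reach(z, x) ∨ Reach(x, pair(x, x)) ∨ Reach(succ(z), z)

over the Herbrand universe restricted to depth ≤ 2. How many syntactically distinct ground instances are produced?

Ground terms of depth ≤ 2:
  Let N_k count ground terms of depth at most k. Each non-constant term of depth ≤ k is some function symbol applied to depth-≤(k−1) arguments, giving N_k = 2 + N_{k-1} + N_{k-1}^2.
  N_0 = 2
  N_1 = 2 + 2 + 2^2 = 8
  N_2 = 2 + 8 + 8^2 = 74
So there are 74 ground terms available for substitution.
There are 2 variables to instantiate (x, z), each occurring in at least one literal, so different choices give different ground instances.
Number of ground instances = 74^2 = 5476.

5476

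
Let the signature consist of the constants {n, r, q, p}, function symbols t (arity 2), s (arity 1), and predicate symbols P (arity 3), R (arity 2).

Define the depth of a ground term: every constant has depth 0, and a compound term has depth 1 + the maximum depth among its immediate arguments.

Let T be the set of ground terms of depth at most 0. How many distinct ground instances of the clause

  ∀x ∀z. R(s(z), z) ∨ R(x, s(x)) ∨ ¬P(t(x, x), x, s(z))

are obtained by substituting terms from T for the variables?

16

Ground terms of depth ≤ 0:
  Let N_k = |{terms of depth ≤ k}|. Then N_0 = 4 and N_k = 4 + N_{k-1}^2 + N_{k-1} for k ≥ 1 (one summand per function symbol, arity giving the exponent).
  N_0 = 4
So there are 4 ground terms available for substitution.
There are 2 variables to instantiate (x, z), each occurring in at least one literal, so different choices give different ground instances.
Number of ground instances = 4^2 = 16.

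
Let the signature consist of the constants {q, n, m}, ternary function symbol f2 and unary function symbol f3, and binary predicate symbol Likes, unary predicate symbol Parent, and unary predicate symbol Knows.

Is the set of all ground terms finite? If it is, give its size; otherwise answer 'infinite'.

infinite

The signature has at least one function symbol (f2, arity 3) and at least one constant (q).
Iterating f2 gives infinitely many distinct ground terms: q, f2(q, q, q), f2(f2(q, q, q), f2(q, q, q), f2(q, q, q)), ...
So the Herbrand universe is infinite.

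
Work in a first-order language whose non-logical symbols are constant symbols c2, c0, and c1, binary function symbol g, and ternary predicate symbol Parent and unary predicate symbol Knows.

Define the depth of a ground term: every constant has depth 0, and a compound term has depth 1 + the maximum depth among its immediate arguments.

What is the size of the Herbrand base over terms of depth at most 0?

30

First count ground terms of depth ≤ 0.
If N_k denotes the number of depth-≤k ground terms, the 3 constants give N_0 = 3, and each function symbol of arity r contributes N_{k-1}^r new terms at level k: N_k = 3 + N_{k-1}^2.
N_0 = 3
Explicitly: c2, c0, c1.
So |H| = 3.
For each predicate symbol, the number of ground atoms is |H| raised to its arity; summing:
  Parent: 3^3 = 27;  Knows: 3
Total ground atoms: 27 + 3 = 30.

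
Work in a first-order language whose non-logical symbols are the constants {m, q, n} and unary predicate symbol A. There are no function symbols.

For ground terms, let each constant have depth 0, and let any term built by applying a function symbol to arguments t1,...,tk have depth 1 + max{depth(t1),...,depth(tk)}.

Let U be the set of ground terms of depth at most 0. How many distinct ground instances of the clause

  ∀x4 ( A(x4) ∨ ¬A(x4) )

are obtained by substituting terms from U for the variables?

3

Ground terms of depth ≤ 0:
  With no function symbols every ground term is a constant, so there are exactly 3 ground terms at every depth bound.
  N_0 = 3
  Explicitly: m, q, n.
So there are 3 ground terms available for substitution.
The clause has 1 distinct variable (x4), which appears in the body. In the free term algebra distinct substitutions yield syntactically distinct ground instances.
Number of ground instances = 3.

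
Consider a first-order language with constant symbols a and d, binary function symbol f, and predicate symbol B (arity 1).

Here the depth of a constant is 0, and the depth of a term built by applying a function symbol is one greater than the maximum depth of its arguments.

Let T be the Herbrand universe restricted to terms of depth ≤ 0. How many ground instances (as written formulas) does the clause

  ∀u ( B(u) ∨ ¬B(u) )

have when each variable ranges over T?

Ground terms of depth ≤ 0:
  Write N_k for the number of ground terms of depth ≤ k. A term of depth ≤ k is either a constant or a function symbol applied to arguments of depth ≤ k−1, so N_k = 2 + N_{k-1}^2.
  N_0 = 2
  Explicitly: a, d.
So there are 2 ground terms available for substitution.
The variable u ranges independently over the available ground terms, and distinct assignments produce distinct instances.
Number of ground instances = 2.

2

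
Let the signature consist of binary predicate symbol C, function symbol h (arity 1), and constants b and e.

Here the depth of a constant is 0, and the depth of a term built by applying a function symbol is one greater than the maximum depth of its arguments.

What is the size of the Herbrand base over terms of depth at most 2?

First count ground terms of depth ≤ 2.
Let N_k count ground terms of depth at most k. Each non-constant term of depth ≤ k is some function symbol applied to depth-≤(k−1) arguments, giving N_k = 2 + N_{k-1}.
N_0 = 2
N_1 = 2 + 2 = 4
N_2 = 2 + 4 = 6
Explicitly: b, e, h(b), h(e), h(h(b)), h(h(e)).
So |H| = 6.
A ground atom is a predicate applied to a tuple of terms from H, so the count is the sum over predicates of |H|^arity:
  C: 6^2 = 36
Total ground atoms: 36.

36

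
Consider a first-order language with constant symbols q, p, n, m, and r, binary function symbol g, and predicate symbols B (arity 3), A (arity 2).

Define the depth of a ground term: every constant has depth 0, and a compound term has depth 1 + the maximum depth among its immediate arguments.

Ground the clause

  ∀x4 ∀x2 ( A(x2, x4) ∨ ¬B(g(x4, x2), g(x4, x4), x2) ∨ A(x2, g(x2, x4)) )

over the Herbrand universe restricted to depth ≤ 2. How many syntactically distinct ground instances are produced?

Ground terms of depth ≤ 2:
  Count level by level. With function symbols g/2, the terms of depth ≤ k are the 5 constants together with each function applied to depth-≤(k−1) tuples, so N_k = 5 + N_{k-1}^2.
  N_0 = 5
  N_1 = 5 + 5^2 = 30
  N_2 = 5 + 30^2 = 905
So there are 905 ground terms available for substitution.
Each of x4, x2 ranges independently over the available ground terms, and distinct assignments produce distinct instances.
Number of ground instances = 905^2 = 819025.

819025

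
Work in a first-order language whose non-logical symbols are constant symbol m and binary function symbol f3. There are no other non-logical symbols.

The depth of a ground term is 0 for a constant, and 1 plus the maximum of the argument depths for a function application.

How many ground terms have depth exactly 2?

If N_k denotes the number of depth-≤k ground terms, the 1 constant gives N_0 = 1, and each function symbol of arity r contributes N_{k-1}^r new terms at level k: N_k = 1 + N_{k-1}^2.
N_0 = 1
N_1 = 1 + 1^2 = 2
N_2 = 1 + 2^2 = 5
Terms of depth exactly 2: N_2 − N_1 = 5 − 2 = 3.

3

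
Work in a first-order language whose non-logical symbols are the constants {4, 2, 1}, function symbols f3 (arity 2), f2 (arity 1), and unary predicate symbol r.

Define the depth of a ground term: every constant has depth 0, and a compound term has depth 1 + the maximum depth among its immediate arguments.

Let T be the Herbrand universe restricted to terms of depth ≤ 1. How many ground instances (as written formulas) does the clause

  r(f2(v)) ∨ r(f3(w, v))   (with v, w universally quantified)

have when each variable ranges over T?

Ground terms of depth ≤ 1:
  Count level by level. With function symbols f3/2, f2/1, the terms of depth ≤ k are the 3 constants together with each function applied to depth-≤(k−1) tuples, so N_k = 3 + N_{k-1}^2 + N_{k-1}.
  N_0 = 3
  N_1 = 3 + 3^2 + 3 = 15
So there are 15 ground terms available for substitution.
The clause has 2 distinct variables (v, w), each appearing in the body. In the free term algebra distinct substitutions yield syntactically distinct ground instances.
Number of ground instances = 15^2 = 225.

225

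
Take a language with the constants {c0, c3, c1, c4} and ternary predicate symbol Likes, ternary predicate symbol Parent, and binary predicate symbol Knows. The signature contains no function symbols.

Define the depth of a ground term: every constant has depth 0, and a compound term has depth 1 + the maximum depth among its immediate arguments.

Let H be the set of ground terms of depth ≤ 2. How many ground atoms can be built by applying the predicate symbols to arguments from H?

144

First count ground terms of depth ≤ 2.
With no function symbols every ground term is a constant, so there are exactly 4 ground terms at every depth bound.
N_0 = 4
N_1 = 4
N_2 = 4
Explicitly: c0, c3, c1, c4.
So |H| = 4.
A ground atom is a predicate applied to a tuple of terms from H, so the count is the sum over predicates of |H|^arity:
  Likes: 4^3 = 64;  Parent: 4^3 = 64;  Knows: 4^2 = 16
Total ground atoms: 64 + 64 + 16 = 144.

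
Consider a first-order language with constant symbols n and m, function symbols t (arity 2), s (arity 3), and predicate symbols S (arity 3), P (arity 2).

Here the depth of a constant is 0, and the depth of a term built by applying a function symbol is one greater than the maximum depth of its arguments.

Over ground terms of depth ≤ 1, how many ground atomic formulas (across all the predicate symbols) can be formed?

2940

First count ground terms of depth ≤ 1.
Write N_k for the number of ground terms of depth ≤ k. A term of depth ≤ k is either a constant or a function symbol applied to arguments of depth ≤ k−1, so N_k = 2 + N_{k-1}^2 + N_{k-1}^3.
N_0 = 2
N_1 = 2 + 2^2 + 2^3 = 14
So |H| = 14.
Ground atoms are formed by filling each argument slot of a predicate with a term from H, so an r-ary predicate gives |H|^r atoms:
  S: 14^3 = 2744;  P: 14^2 = 196
Total ground atoms: 2744 + 196 = 2940.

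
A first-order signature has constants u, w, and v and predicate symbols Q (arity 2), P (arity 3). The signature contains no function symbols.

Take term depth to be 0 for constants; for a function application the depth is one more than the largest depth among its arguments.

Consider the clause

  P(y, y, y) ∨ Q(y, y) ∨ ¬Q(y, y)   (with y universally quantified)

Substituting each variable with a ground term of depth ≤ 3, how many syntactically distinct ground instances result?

Ground terms of depth ≤ 3:
  With no function symbols every ground term is a constant, so there are exactly 3 ground terms at every depth bound.
  N_0 = 3
  N_1 = 3
  N_2 = 3
  N_3 = 3
  Explicitly: u, w, v.
So there are 3 ground terms available for substitution.
The variable y ranges independently over the available ground terms, and distinct assignments produce distinct instances.
Number of ground instances = 3.

3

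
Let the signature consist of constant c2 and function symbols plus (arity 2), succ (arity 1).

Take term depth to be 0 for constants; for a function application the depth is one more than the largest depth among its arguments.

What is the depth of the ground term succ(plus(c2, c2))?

depth(plus(c2, c2)) = 1 + max(0, 0) = 1
depth(succ(plus(c2, c2))) = 1 + depth(plus(c2, c2)) = 1 + 1 = 2

2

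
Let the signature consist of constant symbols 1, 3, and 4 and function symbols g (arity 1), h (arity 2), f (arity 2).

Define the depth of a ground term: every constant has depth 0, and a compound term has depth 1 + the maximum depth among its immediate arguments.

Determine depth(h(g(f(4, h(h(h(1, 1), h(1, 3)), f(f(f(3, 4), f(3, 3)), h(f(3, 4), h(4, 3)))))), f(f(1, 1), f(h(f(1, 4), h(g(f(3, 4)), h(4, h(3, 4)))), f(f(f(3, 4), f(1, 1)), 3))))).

7

depth(h(1, 1)) = 1 + max(0, 0) = 1
depth(h(1, 3)) = 1 + max(0, 0) = 1
depth(h(h(1, 1), h(1, 3))) = 1 + max(1, 1) = 2
depth(f(3, 4)) = 1 + max(0, 0) = 1
depth(f(3, 3)) = 1 + max(0, 0) = 1
depth(f(f(3, 4), f(3, 3))) = 1 + max(1, 1) = 2
depth(h(4, 3)) = 1 + max(0, 0) = 1
depth(h(f(3, 4), h(4, 3))) = 1 + max(1, 1) = 2
depth(f(f(f(3, 4), f(3, 3)), h(f(3, 4), h(4, 3)))) = 1 + max(2, 2) = 3
depth(h(h(h(1, 1), h(1, 3)), f(f(f(3, 4), f(3, 3)), h(f(3, 4), h(4, 3))))) = 1 + max(2, 3) = 4
depth(f(4, h(h(h(1, 1), h(1, 3)), f(f(f(3, 4), f(3, 3)), h(f(3, 4), h(4, 3)))))) = 1 + max(0, 4) = 5
depth(g(f(4, h(h(h(1, 1), h(1, 3)), f(f(f(3, 4), f(3, 3)), h(f(3, 4), h(4, 3))))))) = 1 + depth(f(4, h(h(h(1, 1), h(1, 3)), f(f(f(3, 4), f(3, 3)), h(f(3, 4), h(4, 3)))))) = 1 + 5 = 6
depth(f(1, 1)) = 1 + max(0, 0) = 1
depth(f(1, 4)) = 1 + max(0, 0) = 1
depth(g(f(3, 4))) = 1 + depth(f(3, 4)) = 1 + 1 = 2
depth(h(3, 4)) = 1 + max(0, 0) = 1
depth(h(4, h(3, 4))) = 1 + max(0, 1) = 2
depth(h(g(f(3, 4)), h(4, h(3, 4)))) = 1 + max(2, 2) = 3
depth(h(f(1, 4), h(g(f(3, 4)), h(4, h(3, 4))))) = 1 + max(1, 3) = 4
depth(f(f(3, 4), f(1, 1))) = 1 + max(1, 1) = 2
depth(f(f(f(3, 4), f(1, 1)), 3)) = 1 + max(2, 0) = 3
depth(f(h(f(1, 4), h(g(f(3, 4)), h(4, h(3, 4)))), f(f(f(3, 4), f(1, 1)), 3))) = 1 + max(4, 3) = 5
depth(f(f(1, 1), f(h(f(1, 4), h(g(f(3, 4)), h(4, h(3, 4)))), f(f(f(3, 4), f(1, 1)), 3)))) = 1 + max(1, 5) = 6
depth(h(g(f(4, h(h(h(1, 1), h(1, 3)), f(f(f(3, 4), f(3, 3)), h(f(3, 4), h(4, 3)))))), f(f(1, 1), f(h(f(1, 4), h(g(f(3, 4)), h(4, h(3, 4)))), f(f(f(3, 4), f(1, 1)), 3))))) = 1 + max(6, 6) = 7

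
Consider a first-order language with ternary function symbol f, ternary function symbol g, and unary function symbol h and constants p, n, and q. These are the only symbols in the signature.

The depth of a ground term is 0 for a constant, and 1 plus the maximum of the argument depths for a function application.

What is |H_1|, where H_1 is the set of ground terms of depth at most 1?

Write N_k for the number of ground terms of depth ≤ k. A term of depth ≤ k is either a constant or a function symbol applied to arguments of depth ≤ k−1, so N_k = 3 + N_{k-1}^3 + N_{k-1}^3 + N_{k-1}.
N_0 = 3
N_1 = 3 + 3^3 + 3^3 + 3 = 60

60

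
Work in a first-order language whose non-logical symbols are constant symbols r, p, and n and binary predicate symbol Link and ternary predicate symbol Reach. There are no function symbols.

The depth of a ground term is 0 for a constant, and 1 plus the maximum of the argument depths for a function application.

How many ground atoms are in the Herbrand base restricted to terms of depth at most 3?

36

First count ground terms of depth ≤ 3.
With no function symbols every ground term is a constant, so there are exactly 3 ground terms at every depth bound.
N_0 = 3
N_1 = 3
N_2 = 3
N_3 = 3
So |H| = 3.
A ground atom is a predicate applied to a tuple of terms from H, so the count is the sum over predicates of |H|^arity:
  Link: 3^2 = 9;  Reach: 3^3 = 27
Total ground atoms: 9 + 27 = 36.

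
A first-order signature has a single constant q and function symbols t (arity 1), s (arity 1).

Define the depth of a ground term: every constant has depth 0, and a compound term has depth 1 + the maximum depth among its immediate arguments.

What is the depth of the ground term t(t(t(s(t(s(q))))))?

6

depth(s(q)) = 1 + depth(q) = 1 + 0 = 1
depth(t(s(q))) = 1 + depth(s(q)) = 1 + 1 = 2
depth(s(t(s(q)))) = 1 + depth(t(s(q))) = 1 + 2 = 3
depth(t(s(t(s(q))))) = 1 + depth(s(t(s(q)))) = 1 + 3 = 4
depth(t(t(s(t(s(q)))))) = 1 + depth(t(s(t(s(q))))) = 1 + 4 = 5
depth(t(t(t(s(t(s(q))))))) = 1 + depth(t(t(s(t(s(q)))))) = 1 + 5 = 6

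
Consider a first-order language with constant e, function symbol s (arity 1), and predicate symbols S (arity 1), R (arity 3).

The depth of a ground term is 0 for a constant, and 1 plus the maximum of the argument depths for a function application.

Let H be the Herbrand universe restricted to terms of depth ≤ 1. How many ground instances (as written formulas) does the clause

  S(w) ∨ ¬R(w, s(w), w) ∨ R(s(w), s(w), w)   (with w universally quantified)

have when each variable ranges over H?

Ground terms of depth ≤ 1:
  Let N_k = |{terms of depth ≤ k}|. Then N_0 = 1 and N_k = 1 + N_{k-1} for k ≥ 1 (one summand per function symbol, arity giving the exponent).
  N_0 = 1
  N_1 = 1 + 1 = 2
So there are 2 ground terms available for substitution.
The body mentions the single quantified variable w; since ground terms form a free algebra, no two substitutions collapse to the same formula.
Number of ground instances = 2.

2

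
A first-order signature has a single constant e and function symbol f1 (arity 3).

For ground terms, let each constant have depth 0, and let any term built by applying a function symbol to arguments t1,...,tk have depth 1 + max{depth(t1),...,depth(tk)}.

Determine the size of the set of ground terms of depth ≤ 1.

Let N_k count ground terms of depth at most k. Each non-constant term of depth ≤ k is some function symbol applied to depth-≤(k−1) arguments, giving N_k = 1 + N_{k-1}^3.
N_0 = 1
N_1 = 1 + 1^3 = 2
Explicitly: e, f1(e, e, e).

2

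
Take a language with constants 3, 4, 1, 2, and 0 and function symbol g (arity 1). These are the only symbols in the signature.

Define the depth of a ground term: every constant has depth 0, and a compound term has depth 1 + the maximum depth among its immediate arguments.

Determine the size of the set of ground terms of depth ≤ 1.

10

Let N_k count ground terms of depth at most k. Each non-constant term of depth ≤ k is some function symbol applied to depth-≤(k−1) arguments, giving N_k = 5 + N_{k-1}.
N_0 = 5
N_1 = 5 + 5 = 10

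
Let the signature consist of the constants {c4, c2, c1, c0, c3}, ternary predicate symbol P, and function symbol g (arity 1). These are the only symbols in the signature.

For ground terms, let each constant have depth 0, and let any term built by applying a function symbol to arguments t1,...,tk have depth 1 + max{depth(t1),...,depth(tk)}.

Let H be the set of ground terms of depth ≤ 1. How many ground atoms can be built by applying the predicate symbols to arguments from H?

1000

First count ground terms of depth ≤ 1.
Count level by level. With function symbols g/1, the terms of depth ≤ k are the 5 constants together with each function applied to depth-≤(k−1) tuples, so N_k = 5 + N_{k-1}.
N_0 = 5
N_1 = 5 + 5 = 10
Explicitly: c4, c2, c1, c0, c3, g(c4), g(c2), g(c1), g(c0), g(c3).
So |H| = 10.
Each predicate of arity r yields |H|^r ground atoms (one per choice of an r-tuple from H):
  P: 10^3 = 1000
Total ground atoms: 1000.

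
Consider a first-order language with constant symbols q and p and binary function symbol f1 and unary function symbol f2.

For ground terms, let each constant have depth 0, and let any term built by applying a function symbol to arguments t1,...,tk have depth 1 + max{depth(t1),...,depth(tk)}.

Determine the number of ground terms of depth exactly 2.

66

If N_k denotes the number of depth-≤k ground terms, the 2 constants give N_0 = 2, and each function symbol of arity r contributes N_{k-1}^r new terms at level k: N_k = 2 + N_{k-1}^2 + N_{k-1}.
N_0 = 2
N_1 = 2 + 2^2 + 2 = 8
N_2 = 2 + 8^2 + 8 = 74
Terms of depth exactly 2: N_2 − N_1 = 74 − 8 = 66.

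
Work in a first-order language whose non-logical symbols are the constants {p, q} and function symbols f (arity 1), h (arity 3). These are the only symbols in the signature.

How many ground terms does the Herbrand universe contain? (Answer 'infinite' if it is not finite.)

infinite

The signature has at least one function symbol (f, arity 1) and at least one constant (p).
Iterating f gives infinitely many distinct ground terms: p, f(p), f(f(p)), ...
So the Herbrand universe is infinite.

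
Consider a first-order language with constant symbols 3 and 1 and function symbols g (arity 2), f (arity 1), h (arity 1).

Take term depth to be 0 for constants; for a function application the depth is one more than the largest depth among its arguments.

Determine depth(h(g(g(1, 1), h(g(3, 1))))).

4

depth(g(1, 1)) = 1 + max(0, 0) = 1
depth(g(3, 1)) = 1 + max(0, 0) = 1
depth(h(g(3, 1))) = 1 + depth(g(3, 1)) = 1 + 1 = 2
depth(g(g(1, 1), h(g(3, 1)))) = 1 + max(1, 2) = 3
depth(h(g(g(1, 1), h(g(3, 1))))) = 1 + depth(g(g(1, 1), h(g(3, 1)))) = 1 + 3 = 4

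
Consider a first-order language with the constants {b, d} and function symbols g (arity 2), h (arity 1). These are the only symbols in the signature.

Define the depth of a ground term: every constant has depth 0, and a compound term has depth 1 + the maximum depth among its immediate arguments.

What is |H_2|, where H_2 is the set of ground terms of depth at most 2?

74

Count level by level. With function symbols g/2, h/1, the terms of depth ≤ k are the 2 constants together with each function applied to depth-≤(k−1) tuples, so N_k = 2 + N_{k-1}^2 + N_{k-1}.
N_0 = 2
N_1 = 2 + 2^2 + 2 = 8
N_2 = 2 + 8^2 + 8 = 74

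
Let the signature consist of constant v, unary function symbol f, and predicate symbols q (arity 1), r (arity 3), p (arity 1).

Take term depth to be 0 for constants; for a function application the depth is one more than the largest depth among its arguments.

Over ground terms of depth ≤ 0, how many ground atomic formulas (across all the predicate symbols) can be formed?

First count ground terms of depth ≤ 0.
Let N_k count ground terms of depth at most k. Each non-constant term of depth ≤ k is some function symbol applied to depth-≤(k−1) arguments, giving N_k = 1 + N_{k-1}.
N_0 = 1
Explicitly: v.
So |H| = 1.
Ground atoms are formed by filling each argument slot of a predicate with a term from H, so an r-ary predicate gives |H|^r atoms:
  q: 1;  r: 1^3 = 1;  p: 1
Total ground atoms: 1 + 1 + 1 = 3.

3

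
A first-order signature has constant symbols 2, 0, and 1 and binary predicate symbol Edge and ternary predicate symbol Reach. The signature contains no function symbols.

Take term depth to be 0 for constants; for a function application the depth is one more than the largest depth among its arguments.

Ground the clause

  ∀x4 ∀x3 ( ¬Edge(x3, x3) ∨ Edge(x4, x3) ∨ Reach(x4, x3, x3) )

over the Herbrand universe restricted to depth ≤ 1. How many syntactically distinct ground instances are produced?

9

Ground terms of depth ≤ 1:
  With no function symbols every ground term is a constant, so there are exactly 3 ground terms at every depth bound.
  N_0 = 3
  N_1 = 3
So there are 3 ground terms available for substitution.
There are 2 variables to instantiate (x4, x3), each occurring in at least one literal, so different choices give different ground instances.
Number of ground instances = 3^2 = 9.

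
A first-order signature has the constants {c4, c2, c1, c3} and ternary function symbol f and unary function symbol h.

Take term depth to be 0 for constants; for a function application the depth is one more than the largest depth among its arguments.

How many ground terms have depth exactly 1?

68

Let N_k count ground terms of depth at most k. Each non-constant term of depth ≤ k is some function symbol applied to depth-≤(k−1) arguments, giving N_k = 4 + N_{k-1}^3 + N_{k-1}.
N_0 = 4
N_1 = 4 + 4^3 + 4 = 72
Terms of depth exactly 1: N_1 − N_0 = 72 − 4 = 68.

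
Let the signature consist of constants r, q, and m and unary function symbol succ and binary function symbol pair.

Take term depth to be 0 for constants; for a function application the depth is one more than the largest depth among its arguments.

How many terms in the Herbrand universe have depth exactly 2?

228

If N_k denotes the number of depth-≤k ground terms, the 3 constants give N_0 = 3, and each function symbol of arity r contributes N_{k-1}^r new terms at level k: N_k = 3 + N_{k-1} + N_{k-1}^2.
N_0 = 3
N_1 = 3 + 3 + 3^2 = 15
N_2 = 3 + 15 + 15^2 = 243
Terms of depth exactly 2: N_2 − N_1 = 243 − 15 = 228.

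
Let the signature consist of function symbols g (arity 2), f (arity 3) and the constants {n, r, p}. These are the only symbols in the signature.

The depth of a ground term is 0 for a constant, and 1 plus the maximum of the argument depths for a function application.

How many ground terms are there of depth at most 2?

Let N_k count ground terms of depth at most k. Each non-constant term of depth ≤ k is some function symbol applied to depth-≤(k−1) arguments, giving N_k = 3 + N_{k-1}^2 + N_{k-1}^3.
N_0 = 3
N_1 = 3 + 3^2 + 3^3 = 39
N_2 = 3 + 39^2 + 39^3 = 60843

60843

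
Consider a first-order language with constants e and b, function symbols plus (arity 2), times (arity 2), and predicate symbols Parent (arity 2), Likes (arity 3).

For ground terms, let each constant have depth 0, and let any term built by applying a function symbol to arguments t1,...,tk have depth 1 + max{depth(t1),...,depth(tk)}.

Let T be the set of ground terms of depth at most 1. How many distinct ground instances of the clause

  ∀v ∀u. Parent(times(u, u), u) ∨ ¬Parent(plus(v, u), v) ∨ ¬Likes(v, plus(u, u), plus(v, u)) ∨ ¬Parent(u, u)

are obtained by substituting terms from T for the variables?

100

Ground terms of depth ≤ 1:
  Write N_k for the number of ground terms of depth ≤ k. A term of depth ≤ k is either a constant or a function symbol applied to arguments of depth ≤ k−1, so N_k = 2 + N_{k-1}^2 + N_{k-1}^2.
  N_0 = 2
  N_1 = 2 + 2^2 + 2^2 = 10
  Explicitly: e, b, plus(e, e), plus(e, b), plus(b, e), plus(b, b), times(e, e), times(e, b), times(b, e), times(b, b).
So there are 10 ground terms available for substitution.
There are 2 variables to instantiate (v, u), each occurring in at least one literal, so different choices give different ground instances.
Number of ground instances = 10^2 = 100.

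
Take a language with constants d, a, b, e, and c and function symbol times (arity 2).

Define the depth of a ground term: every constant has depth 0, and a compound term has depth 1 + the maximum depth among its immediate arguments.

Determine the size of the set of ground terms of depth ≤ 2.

Let N_k count ground terms of depth at most k. Each non-constant term of depth ≤ k is some function symbol applied to depth-≤(k−1) arguments, giving N_k = 5 + N_{k-1}^2.
N_0 = 5
N_1 = 5 + 5^2 = 30
N_2 = 5 + 30^2 = 905

905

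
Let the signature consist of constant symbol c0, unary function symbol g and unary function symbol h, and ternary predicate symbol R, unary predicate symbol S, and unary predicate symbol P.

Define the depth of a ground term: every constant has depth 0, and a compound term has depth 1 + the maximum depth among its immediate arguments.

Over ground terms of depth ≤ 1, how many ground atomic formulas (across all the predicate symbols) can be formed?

First count ground terms of depth ≤ 1.
Let N_k = |{terms of depth ≤ k}|. Then N_0 = 1 and N_k = 1 + N_{k-1} + N_{k-1} for k ≥ 1 (one summand per function symbol, arity giving the exponent).
N_0 = 1
N_1 = 1 + 1 + 1 = 3
Explicitly: c0, g(c0), h(c0).
So |H| = 3.
A ground atom is a predicate applied to a tuple of terms from H, so the count is the sum over predicates of |H|^arity:
  R: 3^3 = 27;  S: 3;  P: 3
Total ground atoms: 27 + 3 + 3 = 33.

33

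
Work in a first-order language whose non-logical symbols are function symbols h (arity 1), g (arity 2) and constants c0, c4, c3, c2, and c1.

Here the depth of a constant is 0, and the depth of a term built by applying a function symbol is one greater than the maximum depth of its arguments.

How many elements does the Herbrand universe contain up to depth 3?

1601495

Write N_k for the number of ground terms of depth ≤ k. A term of depth ≤ k is either a constant or a function symbol applied to arguments of depth ≤ k−1, so N_k = 5 + N_{k-1} + N_{k-1}^2.
N_0 = 5
N_1 = 5 + 5 + 5^2 = 35
N_2 = 5 + 35 + 35^2 = 1265
N_3 = 5 + 1265 + 1265^2 = 1601495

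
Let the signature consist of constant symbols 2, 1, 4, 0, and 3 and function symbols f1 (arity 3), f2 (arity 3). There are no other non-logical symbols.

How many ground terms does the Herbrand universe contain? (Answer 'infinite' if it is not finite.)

infinite

The signature has at least one function symbol (f1, arity 3) and at least one constant (2).
Iterating f1 gives infinitely many distinct ground terms: 2, f1(2, 2, 2), f1(f1(2, 2, 2), f1(2, 2, 2), f1(2, 2, 2)), ...
So the Herbrand universe is infinite.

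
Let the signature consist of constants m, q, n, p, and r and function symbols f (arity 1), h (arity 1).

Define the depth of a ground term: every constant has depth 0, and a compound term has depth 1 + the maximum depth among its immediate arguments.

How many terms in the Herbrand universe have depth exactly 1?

Write N_k for the number of ground terms of depth ≤ k. A term of depth ≤ k is either a constant or a function symbol applied to arguments of depth ≤ k−1, so N_k = 5 + N_{k-1} + N_{k-1}.
N_0 = 5
N_1 = 5 + 5 + 5 = 15
Terms of depth exactly 1: N_1 − N_0 = 15 − 5 = 10.

10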